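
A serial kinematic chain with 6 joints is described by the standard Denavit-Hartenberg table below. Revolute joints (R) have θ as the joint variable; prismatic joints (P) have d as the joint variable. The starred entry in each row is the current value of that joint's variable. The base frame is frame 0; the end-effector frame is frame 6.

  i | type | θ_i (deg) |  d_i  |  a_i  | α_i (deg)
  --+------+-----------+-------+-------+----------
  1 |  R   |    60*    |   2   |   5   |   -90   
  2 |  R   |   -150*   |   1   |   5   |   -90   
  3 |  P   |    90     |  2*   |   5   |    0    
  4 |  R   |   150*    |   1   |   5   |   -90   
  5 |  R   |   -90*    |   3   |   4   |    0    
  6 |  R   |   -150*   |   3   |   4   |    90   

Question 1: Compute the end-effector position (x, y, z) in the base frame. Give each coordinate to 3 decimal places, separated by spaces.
after link 1: o_1 = (2.5000, 4.3301, 2.0000)
after link 2: o_2 = (-0.5311, 1.0801, 4.5000)
after link 3: o_3 = (4.2990, -0.5538, 6.2321)
after link 4: o_4 = (1.8816, 3.9192, 5.8481)
after link 5: o_5 = (0.4575, 4.4527, 10.6112)
after link 6: o_6 = (-1.7655, 0.1381, 9.4103)

-1.766 0.138 9.410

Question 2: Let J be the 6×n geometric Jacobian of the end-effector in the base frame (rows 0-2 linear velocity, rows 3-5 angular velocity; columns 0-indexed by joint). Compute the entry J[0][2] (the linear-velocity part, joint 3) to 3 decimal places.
0.250

prismatic axis z_2 = (0.2500,0.4330,0.8660)
J_v[:, 2] = z_2; J_ω[:, 2] = (0,0,0)
entry J[0][2] = 0.2500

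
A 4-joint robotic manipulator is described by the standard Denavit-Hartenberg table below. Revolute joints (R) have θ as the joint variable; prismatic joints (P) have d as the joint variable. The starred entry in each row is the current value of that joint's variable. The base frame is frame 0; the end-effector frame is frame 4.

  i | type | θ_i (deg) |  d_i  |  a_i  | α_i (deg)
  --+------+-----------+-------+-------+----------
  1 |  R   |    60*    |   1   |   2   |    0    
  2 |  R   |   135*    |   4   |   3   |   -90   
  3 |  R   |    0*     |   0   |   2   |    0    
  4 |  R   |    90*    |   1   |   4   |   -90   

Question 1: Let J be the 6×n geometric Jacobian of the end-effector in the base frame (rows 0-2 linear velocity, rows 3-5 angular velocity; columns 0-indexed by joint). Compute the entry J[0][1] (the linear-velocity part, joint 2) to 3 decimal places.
2.260

axis z_1 = (0.0000,0.0000,1.0000); lever o_n−o_1 = (-4.5708,-2.2600,0.0000)
cross product → J_v[:, 1] = (2.2600,-4.5708,0.0000)
J_ω[:, 1] = z_1
entry J[0][1] = 2.2600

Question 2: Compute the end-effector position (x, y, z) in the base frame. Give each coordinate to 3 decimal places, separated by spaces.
after link 1: o_1 = (1.0000, 1.7321, 1.0000)
after link 2: o_2 = (-1.8978, 0.9556, 5.0000)
after link 3: o_3 = (-3.8296, 0.4380, 5.0000)
after link 4: o_4 = (-3.5708, -0.5280, 1.0000)

-3.571 -0.528 1.000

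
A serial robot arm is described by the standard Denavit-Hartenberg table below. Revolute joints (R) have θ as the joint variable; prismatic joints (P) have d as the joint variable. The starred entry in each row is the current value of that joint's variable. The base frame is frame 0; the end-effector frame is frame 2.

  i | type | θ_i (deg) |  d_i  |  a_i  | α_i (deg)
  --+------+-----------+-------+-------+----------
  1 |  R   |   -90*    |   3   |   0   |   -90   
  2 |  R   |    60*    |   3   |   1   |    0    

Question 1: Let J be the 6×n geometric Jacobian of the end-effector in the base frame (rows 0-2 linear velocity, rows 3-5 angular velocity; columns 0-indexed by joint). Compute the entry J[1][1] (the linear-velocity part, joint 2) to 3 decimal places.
0.866

axis z_1 = (1.0000,0.0000,0.0000); lever o_n−o_1 = (3.0000,-0.5000,-0.8660)
cross product → J_v[:, 1] = (-0.0000,0.8660,-0.5000)
J_ω[:, 1] = z_1
entry J[1][1] = 0.8660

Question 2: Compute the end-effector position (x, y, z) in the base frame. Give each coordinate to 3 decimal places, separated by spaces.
3.000 -0.500 2.134

after link 1: o_1 = (0.0000, 0.0000, 3.0000)
after link 2: o_2 = (3.0000, -0.5000, 2.1340)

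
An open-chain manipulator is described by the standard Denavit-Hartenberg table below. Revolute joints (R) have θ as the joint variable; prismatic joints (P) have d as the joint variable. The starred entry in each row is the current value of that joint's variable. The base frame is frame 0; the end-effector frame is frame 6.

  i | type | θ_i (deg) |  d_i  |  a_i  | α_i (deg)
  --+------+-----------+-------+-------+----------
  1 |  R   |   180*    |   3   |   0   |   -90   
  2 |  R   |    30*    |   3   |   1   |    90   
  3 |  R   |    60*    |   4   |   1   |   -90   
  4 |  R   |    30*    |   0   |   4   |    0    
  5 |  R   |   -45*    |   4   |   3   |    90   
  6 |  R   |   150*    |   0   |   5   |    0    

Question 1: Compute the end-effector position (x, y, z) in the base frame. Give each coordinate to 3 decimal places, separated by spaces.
after link 1: o_1 = (0.0000, 0.0000, 3.0000)
after link 2: o_2 = (-0.8660, -3.0000, 2.5000)
after link 3: o_3 = (-3.2990, -3.8660, 5.7141)
after link 4: o_4 = (-3.7990, -6.8660, 3.1160)
after link 5: o_5 = (-2.4420, -11.3756, 4.7961)
after link 6: o_6 = (1.8044, -9.0034, 5.9537)

1.804 -9.003 5.954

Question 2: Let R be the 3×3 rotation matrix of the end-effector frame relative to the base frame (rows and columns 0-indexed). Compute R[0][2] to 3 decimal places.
-0.371

End-effector z-axis (col 2 of R) = (-0.3709,0.2241,0.9012)
R[0][2] = -0.3709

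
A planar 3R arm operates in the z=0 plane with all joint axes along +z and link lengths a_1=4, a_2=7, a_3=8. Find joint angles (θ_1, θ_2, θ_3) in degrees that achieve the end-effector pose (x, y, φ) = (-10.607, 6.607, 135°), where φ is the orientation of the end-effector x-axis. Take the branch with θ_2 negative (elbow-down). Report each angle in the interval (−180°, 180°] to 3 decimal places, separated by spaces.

-90.011 -134.993 0.005

wrist centre = target − a_3·(cos φ, sin φ) = (-4.9501, 0.9501)
cos θ_2 = (25.4067−4²−7²)/(2·4·7) = -0.7070; θ_2 = -134.9932° (elbow-down)
β = atan2(0.9501,-4.9501) = 169.1346°; ψ = atan2(-4.9503,-0.9492) = -100.8540°
θ_1 = β − ψ = 269.9886°
θ_3 = φ − θ_1 − θ_2 = 0.0046° (wrapped to (-180°,180°])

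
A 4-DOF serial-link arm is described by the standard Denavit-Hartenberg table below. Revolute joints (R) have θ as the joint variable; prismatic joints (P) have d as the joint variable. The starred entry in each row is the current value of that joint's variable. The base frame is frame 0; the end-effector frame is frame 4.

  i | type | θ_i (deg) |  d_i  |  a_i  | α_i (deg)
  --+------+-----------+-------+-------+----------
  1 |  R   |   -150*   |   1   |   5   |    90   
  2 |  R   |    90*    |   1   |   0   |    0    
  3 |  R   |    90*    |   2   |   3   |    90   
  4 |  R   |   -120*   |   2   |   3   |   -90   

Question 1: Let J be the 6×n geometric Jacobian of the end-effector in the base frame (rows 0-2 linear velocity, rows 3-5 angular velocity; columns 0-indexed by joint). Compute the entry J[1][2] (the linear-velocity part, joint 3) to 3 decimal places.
axis z_2 = (-0.5000,0.8660,0.0000); lever o_n−o_2 = (1.5981,0.2321,2.0000)
cross product → J_v[:, 2] = (1.7321,1.0000,-1.5000)
J_ω[:, 2] = z_2
entry J[1][2] = 1.0000

1.000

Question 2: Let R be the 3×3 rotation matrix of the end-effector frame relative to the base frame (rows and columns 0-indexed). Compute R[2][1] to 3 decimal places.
-1.000

End-effector y-axis (col 1 of R) = (0.0000,0.0000,-1.0000)
R[2][1] = -1.0000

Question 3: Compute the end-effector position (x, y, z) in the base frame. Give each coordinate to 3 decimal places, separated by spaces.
-3.232 -1.402 3.000

after link 1: o_1 = (-4.3301, -2.5000, 1.0000)
after link 2: o_2 = (-4.8301, -1.6340, 1.0000)
after link 3: o_3 = (-3.2321, 1.5981, 1.0000)
after link 4: o_4 = (-3.2321, -1.4019, 3.0000)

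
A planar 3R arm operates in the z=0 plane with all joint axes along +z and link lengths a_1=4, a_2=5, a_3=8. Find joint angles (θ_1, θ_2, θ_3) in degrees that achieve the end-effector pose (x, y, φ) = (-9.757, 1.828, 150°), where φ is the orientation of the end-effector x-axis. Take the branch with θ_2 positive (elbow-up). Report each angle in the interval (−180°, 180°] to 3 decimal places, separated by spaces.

wrist centre = target − a_3·(cos φ, sin φ) = (-2.8288, -2.1720)
cos θ_2 = (12.7197−4²−5²)/(2·4·5) = -0.7070; θ_2 = 134.9920° (elbow-up)
β = atan2(-2.1720,-2.8288) = -142.4823°; ψ = atan2(3.5360,0.4650) = 82.5090°
θ_1 = β − ψ = -224.9913°
θ_3 = φ − θ_1 − θ_2 = -120.0007° (wrapped to (-180°,180°])

135.009 134.992 -120.001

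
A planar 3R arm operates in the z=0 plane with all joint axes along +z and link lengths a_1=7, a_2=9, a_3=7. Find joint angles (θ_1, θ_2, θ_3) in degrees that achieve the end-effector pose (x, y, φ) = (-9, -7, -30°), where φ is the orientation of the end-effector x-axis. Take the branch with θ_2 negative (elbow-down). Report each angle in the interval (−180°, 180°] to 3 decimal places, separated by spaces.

-150.000 -30.000 150.000

wrist centre = target − a_3·(cos φ, sin φ) = (-15.0622, -3.5000)
cos θ_2 = (239.1192−7²−9²)/(2·7·9) = 0.8660; θ_2 = -30.0000° (elbow-down)
β = atan2(-3.5000,-15.0622) = -166.9183°; ψ = atan2(-4.5000,14.7942) = -16.9183°
θ_1 = β − ψ = -150.0000°
θ_3 = φ − θ_1 − θ_2 = 150.0000° (wrapped to (-180°,180°])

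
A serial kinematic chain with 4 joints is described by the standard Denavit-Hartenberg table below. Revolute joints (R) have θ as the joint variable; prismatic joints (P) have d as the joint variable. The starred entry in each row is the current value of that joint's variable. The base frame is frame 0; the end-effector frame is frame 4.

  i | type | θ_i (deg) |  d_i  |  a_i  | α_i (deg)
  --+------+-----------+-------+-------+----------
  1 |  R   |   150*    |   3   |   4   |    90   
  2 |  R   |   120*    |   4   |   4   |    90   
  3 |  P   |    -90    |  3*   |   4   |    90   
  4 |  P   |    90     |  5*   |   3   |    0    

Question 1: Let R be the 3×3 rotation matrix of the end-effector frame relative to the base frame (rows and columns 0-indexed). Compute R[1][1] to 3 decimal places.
End-effector y-axis (col 1 of R) = (0.5000,0.8660,0.0000)
R[1][1] = 0.8660

0.866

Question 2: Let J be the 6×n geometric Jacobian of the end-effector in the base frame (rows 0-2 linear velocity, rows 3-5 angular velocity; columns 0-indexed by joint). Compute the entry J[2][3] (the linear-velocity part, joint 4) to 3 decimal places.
prismatic axis z_3 = (-0.4330,0.2500,-0.8660)
J_v[:, 3] = z_3; J_ω[:, 3] = (0,0,0)
entry J[2][3] = -0.8660

-0.866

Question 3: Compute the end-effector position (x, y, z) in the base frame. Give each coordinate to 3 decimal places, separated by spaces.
after link 1: o_1 = (-3.4641, 2.0000, 3.0000)
after link 2: o_2 = (0.2679, 4.4641, 6.4641)
after link 3: o_3 = (-3.9821, 2.2990, 7.9641)
after link 4: o_4 = (-8.3971, 4.8481, 5.1340)

-8.397 4.848 5.134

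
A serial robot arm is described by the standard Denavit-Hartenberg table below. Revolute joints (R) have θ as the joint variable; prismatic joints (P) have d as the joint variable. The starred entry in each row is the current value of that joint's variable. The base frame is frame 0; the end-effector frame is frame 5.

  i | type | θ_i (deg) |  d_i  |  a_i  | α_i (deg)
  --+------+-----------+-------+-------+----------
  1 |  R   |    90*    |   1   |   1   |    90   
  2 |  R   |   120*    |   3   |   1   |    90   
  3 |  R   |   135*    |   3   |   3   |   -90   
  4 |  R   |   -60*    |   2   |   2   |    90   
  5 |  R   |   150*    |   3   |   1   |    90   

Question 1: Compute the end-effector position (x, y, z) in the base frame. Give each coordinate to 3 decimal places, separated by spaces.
1.917 6.474 2.483

after link 1: o_1 = (0.0000, 1.0000, 1.0000)
after link 2: o_2 = (3.0000, 0.5000, 1.8660)
after link 3: o_3 = (5.1213, 4.1587, 1.5289)
after link 4: o_4 = (4.4142, 6.7194, 0.5578)
after link 5: o_5 = (1.9174, 6.4740, 2.4828)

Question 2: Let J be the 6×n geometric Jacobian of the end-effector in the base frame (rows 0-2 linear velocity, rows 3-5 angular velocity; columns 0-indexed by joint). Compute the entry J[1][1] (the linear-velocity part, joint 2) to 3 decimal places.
-1.483

axis z_1 = (1.0000,-0.0000,0.0000); lever o_n−o_1 = (1.9174,5.4740,1.4828)
cross product → J_v[:, 1] = (-0.0000,-1.4828,5.4740)
J_ω[:, 1] = z_1
entry J[1][1] = -1.4828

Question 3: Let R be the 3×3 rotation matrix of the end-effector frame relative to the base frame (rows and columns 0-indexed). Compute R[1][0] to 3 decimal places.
-0.626

End-effector x-axis (col 0 of R) = (-0.6597,-0.6258,-0.4160)
R[1][0] = -0.6258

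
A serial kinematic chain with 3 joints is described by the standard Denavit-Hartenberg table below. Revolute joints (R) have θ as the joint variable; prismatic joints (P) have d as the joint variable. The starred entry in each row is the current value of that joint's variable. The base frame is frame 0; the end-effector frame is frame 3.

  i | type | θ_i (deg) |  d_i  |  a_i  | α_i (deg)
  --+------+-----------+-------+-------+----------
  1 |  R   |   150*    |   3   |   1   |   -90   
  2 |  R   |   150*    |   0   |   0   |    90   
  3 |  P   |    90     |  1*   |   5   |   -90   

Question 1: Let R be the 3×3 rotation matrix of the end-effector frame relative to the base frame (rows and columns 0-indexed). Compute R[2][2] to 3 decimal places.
End-effector z-axis (col 2 of R) = (-0.7500,0.4330,0.5000)
R[2][2] = 0.5000

0.500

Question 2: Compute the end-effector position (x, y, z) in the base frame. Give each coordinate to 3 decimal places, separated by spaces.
after link 1: o_1 = (-0.8660, 0.5000, 3.0000)
after link 2: o_2 = (-0.8660, 0.5000, 3.0000)
after link 3: o_3 = (-3.7990, -3.5801, 2.1340)

-3.799 -3.580 2.134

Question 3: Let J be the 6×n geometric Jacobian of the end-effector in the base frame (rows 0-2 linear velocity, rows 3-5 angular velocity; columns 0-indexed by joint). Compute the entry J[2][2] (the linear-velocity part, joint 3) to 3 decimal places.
-0.866

prismatic axis z_2 = (-0.4330,0.2500,-0.8660)
J_v[:, 2] = z_2; J_ω[:, 2] = (0,0,0)
entry J[2][2] = -0.8660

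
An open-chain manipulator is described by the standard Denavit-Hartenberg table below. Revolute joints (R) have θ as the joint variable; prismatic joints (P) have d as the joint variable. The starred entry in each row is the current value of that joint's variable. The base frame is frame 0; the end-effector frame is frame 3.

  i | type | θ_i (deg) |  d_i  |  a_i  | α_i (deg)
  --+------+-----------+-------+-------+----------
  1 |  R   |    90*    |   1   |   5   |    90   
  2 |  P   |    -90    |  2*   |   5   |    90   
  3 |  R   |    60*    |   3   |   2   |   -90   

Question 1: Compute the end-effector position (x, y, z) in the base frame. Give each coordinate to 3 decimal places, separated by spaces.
3.732 2.000 -5.000

after link 1: o_1 = (0.0000, 5.0000, 1.0000)
after link 2: o_2 = (2.0000, 5.0000, -4.0000)
after link 3: o_3 = (3.7321, 2.0000, -5.0000)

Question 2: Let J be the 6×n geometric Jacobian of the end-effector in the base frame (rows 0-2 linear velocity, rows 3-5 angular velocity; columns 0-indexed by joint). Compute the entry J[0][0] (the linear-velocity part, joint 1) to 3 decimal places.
axis z_0 = ẑ; lever o_n−o_0 = (3.7321,2.0000,-5.0000)
cross product → J_v[:, 0] = (-2.0000,3.7321,0.0000)
J_ω[:, 0] = z_0
entry J[0][0] = -2.0000

-2.000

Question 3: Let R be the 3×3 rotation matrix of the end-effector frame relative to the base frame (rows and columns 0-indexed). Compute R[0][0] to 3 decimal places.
End-effector x-axis (col 0 of R) = (0.8660,0.0000,-0.5000)
R[0][0] = 0.8660

0.866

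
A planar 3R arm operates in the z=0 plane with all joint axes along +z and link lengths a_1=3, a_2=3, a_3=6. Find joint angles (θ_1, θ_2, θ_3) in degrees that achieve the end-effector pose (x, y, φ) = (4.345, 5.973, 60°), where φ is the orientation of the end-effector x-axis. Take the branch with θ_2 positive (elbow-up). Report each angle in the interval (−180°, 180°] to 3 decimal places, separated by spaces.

wrist centre = target − a_3·(cos φ, sin φ) = (1.3450, 0.7768)
cos θ_2 = (2.4125−3²−3²)/(2·3·3) = -0.8660; θ_2 = 149.9938° (elbow-up)
β = atan2(0.7768,1.3450) = 30.0100°; ψ = atan2(1.5003,0.4021) = 74.9969°
θ_1 = β − ψ = -44.9869°
θ_3 = φ − θ_1 − θ_2 = -45.0068° (wrapped to (-180°,180°])

-44.987 149.994 -45.007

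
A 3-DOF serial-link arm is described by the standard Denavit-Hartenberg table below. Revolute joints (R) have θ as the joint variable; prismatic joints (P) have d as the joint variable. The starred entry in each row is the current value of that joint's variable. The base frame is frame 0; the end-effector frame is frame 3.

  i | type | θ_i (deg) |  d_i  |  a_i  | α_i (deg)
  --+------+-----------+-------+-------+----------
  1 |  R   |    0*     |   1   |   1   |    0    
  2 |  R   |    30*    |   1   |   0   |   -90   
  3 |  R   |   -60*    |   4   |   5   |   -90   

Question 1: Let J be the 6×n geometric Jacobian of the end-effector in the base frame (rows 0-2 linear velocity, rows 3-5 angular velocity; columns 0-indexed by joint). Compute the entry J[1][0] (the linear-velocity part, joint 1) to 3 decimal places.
1.165

axis z_0 = ẑ; lever o_n−o_0 = (1.1651,4.7141,6.3301)
cross product → J_v[:, 0] = (-4.7141,1.1651,0.0000)
J_ω[:, 0] = z_0
entry J[1][0] = 1.1651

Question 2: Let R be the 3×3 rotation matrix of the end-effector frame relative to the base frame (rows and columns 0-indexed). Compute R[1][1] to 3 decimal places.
-0.866

End-effector y-axis (col 1 of R) = (0.5000,-0.8660,-0.0000)
R[1][1] = -0.8660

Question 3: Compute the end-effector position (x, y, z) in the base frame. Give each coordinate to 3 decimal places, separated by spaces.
after link 1: o_1 = (1.0000, 0.0000, 1.0000)
after link 2: o_2 = (1.0000, 0.0000, 2.0000)
after link 3: o_3 = (1.1651, 4.7141, 6.3301)

1.165 4.714 6.330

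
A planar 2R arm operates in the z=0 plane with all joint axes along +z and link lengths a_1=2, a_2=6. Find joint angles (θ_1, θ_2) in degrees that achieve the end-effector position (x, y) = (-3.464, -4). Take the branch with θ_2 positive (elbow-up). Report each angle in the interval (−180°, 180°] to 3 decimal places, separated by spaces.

128.212 120.002

cos θ_2 = (27.9993−2²−6²)/(2·2·6) = -0.5000; θ_2 = 120.0019° (elbow-up)
β = atan2(-4.0000,-3.4640) = -130.8926°; ψ = atan2(5.1961,-1.0002) = 100.8955°
θ_1 = β − ψ = -231.7880°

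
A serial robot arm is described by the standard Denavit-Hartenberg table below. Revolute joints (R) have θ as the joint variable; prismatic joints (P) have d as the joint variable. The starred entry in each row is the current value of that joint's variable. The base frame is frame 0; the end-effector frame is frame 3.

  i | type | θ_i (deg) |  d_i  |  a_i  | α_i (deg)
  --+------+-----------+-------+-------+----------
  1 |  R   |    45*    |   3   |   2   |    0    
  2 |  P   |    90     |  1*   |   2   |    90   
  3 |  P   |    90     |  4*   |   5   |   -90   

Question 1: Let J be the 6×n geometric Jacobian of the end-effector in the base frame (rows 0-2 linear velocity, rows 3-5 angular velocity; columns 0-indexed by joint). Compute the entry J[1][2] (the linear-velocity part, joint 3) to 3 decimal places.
prismatic axis z_2 = (0.7071,0.7071,0.0000)
J_v[:, 2] = z_2; J_ω[:, 2] = (0,0,0)
entry J[1][2] = 0.7071

0.707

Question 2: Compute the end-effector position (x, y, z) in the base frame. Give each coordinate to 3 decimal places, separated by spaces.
2.828 5.657 9.000

after link 1: o_1 = (1.4142, 1.4142, 3.0000)
after link 2: o_2 = (0.0000, 2.8284, 4.0000)
after link 3: o_3 = (2.8284, 5.6569, 9.0000)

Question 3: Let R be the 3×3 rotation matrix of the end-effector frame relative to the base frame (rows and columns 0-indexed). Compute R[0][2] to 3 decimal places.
End-effector z-axis (col 2 of R) = (0.7071,-0.7071,0.0000)
R[0][2] = 0.7071

0.707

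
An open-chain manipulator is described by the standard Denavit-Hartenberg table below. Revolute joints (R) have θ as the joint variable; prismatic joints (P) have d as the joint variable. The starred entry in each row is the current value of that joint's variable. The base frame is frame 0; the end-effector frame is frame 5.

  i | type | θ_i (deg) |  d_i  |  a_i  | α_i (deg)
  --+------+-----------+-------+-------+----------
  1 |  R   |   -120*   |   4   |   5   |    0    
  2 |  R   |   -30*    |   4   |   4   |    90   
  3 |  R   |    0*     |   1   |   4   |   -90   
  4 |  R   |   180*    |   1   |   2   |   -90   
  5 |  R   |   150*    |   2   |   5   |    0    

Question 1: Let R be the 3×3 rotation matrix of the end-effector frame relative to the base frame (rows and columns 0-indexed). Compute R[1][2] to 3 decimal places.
End-effector z-axis (col 2 of R) = (-0.5000,0.8660,0.0000)
R[1][2] = 0.8660

0.866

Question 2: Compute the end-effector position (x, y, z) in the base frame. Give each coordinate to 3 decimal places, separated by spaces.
-12.946 -6.897 6.500

after link 1: o_1 = (-2.5000, -4.3301, 4.0000)
after link 2: o_2 = (-5.9641, -6.3301, 8.0000)
after link 3: o_3 = (-9.9282, -7.4641, 8.0000)
after link 4: o_4 = (-8.1962, -6.4641, 9.0000)
after link 5: o_5 = (-12.9462, -6.8971, 6.5000)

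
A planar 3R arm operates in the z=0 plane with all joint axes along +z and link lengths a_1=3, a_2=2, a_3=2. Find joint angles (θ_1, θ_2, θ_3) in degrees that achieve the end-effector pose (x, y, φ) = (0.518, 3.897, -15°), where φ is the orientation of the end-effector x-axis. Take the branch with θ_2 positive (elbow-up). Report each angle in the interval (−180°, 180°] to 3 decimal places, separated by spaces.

90.001 44.982 -149.983

wrist centre = target − a_3·(cos φ, sin φ) = (-1.4139, 4.4146)
cos θ_2 = (21.4880−3²−2²)/(2·3·2) = 0.7073; θ_2 = 44.9816° (elbow-up)
β = atan2(4.4146,-1.4139) = 107.7584°; ψ = atan2(1.4138,4.4147) = 17.7572°
θ_1 = β − ψ = 90.0012°
θ_3 = φ − θ_1 − θ_2 = -149.9828° (wrapped to (-180°,180°])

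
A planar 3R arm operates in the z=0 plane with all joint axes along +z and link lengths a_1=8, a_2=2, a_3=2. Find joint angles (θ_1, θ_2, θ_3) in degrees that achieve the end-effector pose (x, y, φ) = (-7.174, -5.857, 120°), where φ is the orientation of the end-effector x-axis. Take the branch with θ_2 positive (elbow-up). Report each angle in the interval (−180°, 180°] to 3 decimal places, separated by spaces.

wrist centre = target − a_3·(cos φ, sin φ) = (-6.1740, -7.5891)
cos θ_2 = (95.7120−8²−2²)/(2·8·2) = 0.8660; θ_2 = 30.0030° (elbow-up)
β = atan2(-7.5891,-6.1740) = -129.1297°; ψ = atan2(1.0001,9.7320) = 5.8673°
θ_1 = β − ψ = -134.9971°
θ_3 = φ − θ_1 − θ_2 = -135.0060° (wrapped to (-180°,180°])

-134.997 30.003 -135.006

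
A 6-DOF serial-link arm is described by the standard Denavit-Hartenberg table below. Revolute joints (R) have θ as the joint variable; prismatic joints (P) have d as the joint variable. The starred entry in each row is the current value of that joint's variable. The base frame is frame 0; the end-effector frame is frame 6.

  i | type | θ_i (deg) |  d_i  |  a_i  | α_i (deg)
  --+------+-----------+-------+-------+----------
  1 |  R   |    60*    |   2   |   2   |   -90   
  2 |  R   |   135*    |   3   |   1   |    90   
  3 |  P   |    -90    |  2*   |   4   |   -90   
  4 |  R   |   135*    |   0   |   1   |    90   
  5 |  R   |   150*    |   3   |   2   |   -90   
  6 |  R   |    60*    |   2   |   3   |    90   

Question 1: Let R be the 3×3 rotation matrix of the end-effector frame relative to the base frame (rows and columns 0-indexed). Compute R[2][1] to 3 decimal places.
End-effector y-axis (col 1 of R) = (0.7374,0.5701,0.3624)
R[2][1] = 0.3624

0.362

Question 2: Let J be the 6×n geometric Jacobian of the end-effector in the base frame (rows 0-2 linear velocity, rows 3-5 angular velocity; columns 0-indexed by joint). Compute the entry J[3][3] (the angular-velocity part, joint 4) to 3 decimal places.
-0.354

axis z_3 = (-0.3536,-0.6124,-0.7071); lever o_n−o_3 = (2.7532,-0.0863,-1.3273)
cross product → J_v[:, 3] = (0.7518,-2.4161,1.7165)
J_ω[:, 3] = z_3
entry J[3][3] = -0.3536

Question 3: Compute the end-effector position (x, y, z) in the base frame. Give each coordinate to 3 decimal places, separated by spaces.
4.973 1.758 -1.449

after link 1: o_1 = (1.0000, 1.7321, 2.0000)
after link 2: o_2 = (-1.9516, 2.6197, 1.2929)
after link 3: o_3 = (2.2196, 1.8444, -0.1213)
after link 4: o_4 = (1.3572, 1.7650, 0.3787)
after link 5: o_5 = (3.5844, -1.0695, 0.3055)
after link 6: o_6 = (4.9728, 1.7581, -1.4486)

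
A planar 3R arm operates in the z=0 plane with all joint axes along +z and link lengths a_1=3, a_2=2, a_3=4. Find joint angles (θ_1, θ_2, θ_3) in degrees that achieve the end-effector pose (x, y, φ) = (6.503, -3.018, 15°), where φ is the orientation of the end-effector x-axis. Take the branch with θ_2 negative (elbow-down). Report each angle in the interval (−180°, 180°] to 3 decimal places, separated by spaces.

wrist centre = target − a_3·(cos φ, sin φ) = (2.6393, -4.0533)
cos θ_2 = (23.3949−3²−2²)/(2·3·2) = 0.8662; θ_2 = -29.9749° (elbow-down)
β = atan2(-4.0533,2.6393) = -56.9298°; ψ = atan2(-0.9992,4.7325) = -11.9226°
θ_1 = β − ψ = -45.0072°
θ_3 = φ − θ_1 − θ_2 = 89.9821° (wrapped to (-180°,180°])

-45.007 -29.975 89.982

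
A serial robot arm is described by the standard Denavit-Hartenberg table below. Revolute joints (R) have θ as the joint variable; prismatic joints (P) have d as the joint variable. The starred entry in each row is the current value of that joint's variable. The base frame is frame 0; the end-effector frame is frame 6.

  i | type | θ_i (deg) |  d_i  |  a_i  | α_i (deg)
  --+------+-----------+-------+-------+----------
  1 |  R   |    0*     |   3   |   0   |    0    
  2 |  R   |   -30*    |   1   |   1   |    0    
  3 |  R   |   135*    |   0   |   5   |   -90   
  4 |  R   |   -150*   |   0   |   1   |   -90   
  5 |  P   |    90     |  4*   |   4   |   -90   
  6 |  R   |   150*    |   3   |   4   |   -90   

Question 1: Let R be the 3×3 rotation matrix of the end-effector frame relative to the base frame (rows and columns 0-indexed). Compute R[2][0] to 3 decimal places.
End-effector x-axis (col 0 of R) = (-0.7718,-0.4656,-0.4330)
R[2][0] = -0.4330

-0.433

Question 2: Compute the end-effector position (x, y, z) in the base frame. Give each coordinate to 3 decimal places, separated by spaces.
-0.618 7.107 4.732

after link 1: o_1 = (0.0000, 0.0000, 3.0000)
after link 2: o_2 = (0.8660, -0.5000, 4.0000)
after link 3: o_3 = (-0.4281, 4.3296, 4.0000)
after link 4: o_4 = (-0.2039, 3.4931, 4.5000)
after link 5: o_5 = (3.1421, 6.4602, 7.9641)
after link 6: o_6 = (-0.6175, 7.1073, 4.7321)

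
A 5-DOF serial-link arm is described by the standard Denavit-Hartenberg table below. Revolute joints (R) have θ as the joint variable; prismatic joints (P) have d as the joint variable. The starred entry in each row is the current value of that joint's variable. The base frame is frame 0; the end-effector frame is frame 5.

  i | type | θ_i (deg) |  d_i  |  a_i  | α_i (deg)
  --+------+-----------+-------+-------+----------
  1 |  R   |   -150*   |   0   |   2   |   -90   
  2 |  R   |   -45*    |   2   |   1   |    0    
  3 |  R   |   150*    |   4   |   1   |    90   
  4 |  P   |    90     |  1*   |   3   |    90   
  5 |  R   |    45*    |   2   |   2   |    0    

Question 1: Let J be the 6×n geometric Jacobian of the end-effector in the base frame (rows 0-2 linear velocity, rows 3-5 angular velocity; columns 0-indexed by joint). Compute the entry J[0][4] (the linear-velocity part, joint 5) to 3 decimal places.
axis z_4 = (0.2241,0.1294,-0.9659); lever o_n−o_4 = (-0.0276,-1.6489,-2.2979)
cross product → J_v[:, 4] = (-1.8901,0.5417,-0.3660)
J_ω[:, 4] = z_4
entry J[0][4] = -1.8901

-1.890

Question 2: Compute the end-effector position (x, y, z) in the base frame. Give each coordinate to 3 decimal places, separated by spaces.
1.516 -11.150 -2.816

after link 1: o_1 = (-1.7321, -1.0000, 0.0000)
after link 2: o_2 = (-1.3444, -3.0856, 0.7071)
after link 3: o_3 = (0.8797, -6.4203, -0.2588)
after link 4: o_4 = (1.5432, -9.5013, -0.5176)
after link 5: o_5 = (1.5156, -11.1503, -2.8155)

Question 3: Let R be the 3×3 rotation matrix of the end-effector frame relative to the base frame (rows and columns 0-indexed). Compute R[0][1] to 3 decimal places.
-0.945

End-effector y-axis (col 1 of R) = (-0.9451,0.2709,-0.1830)
R[0][1] = -0.9451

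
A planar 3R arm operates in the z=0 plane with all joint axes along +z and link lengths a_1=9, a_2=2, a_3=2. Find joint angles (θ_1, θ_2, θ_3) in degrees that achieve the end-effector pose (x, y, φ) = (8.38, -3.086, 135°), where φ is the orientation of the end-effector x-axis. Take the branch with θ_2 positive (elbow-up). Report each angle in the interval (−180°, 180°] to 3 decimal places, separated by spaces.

-30.000 29.995 135.005

wrist centre = target − a_3·(cos φ, sin φ) = (9.7942, -4.5002)
cos θ_2 = (116.1785−9²−2²)/(2·9·2) = 0.8661; θ_2 = 29.9948° (elbow-up)
β = atan2(-4.5002,9.7942) = -24.6777°; ψ = atan2(0.9998,10.7321) = 5.3225°
θ_1 = β − ψ = -30.0002°
θ_3 = φ − θ_1 − θ_2 = 135.0054° (wrapped to (-180°,180°])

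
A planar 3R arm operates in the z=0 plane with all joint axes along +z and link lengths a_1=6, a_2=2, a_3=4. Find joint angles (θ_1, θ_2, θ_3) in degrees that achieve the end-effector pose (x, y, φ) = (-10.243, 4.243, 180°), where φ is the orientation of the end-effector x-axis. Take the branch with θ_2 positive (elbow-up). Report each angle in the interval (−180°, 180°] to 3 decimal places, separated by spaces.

wrist centre = target − a_3·(cos φ, sin φ) = (-6.2430, 4.2430)
cos θ_2 = (56.9781−6²−2²)/(2·6·2) = 0.7074; θ_2 = 44.9746° (elbow-up)
β = atan2(4.2430,-6.2430) = 145.7984°; ψ = atan2(1.4136,7.4148) = 10.7935°
θ_1 = β − ψ = 135.0049°
θ_3 = φ − θ_1 − θ_2 = 0.0206° (wrapped to (-180°,180°])

135.005 44.975 0.021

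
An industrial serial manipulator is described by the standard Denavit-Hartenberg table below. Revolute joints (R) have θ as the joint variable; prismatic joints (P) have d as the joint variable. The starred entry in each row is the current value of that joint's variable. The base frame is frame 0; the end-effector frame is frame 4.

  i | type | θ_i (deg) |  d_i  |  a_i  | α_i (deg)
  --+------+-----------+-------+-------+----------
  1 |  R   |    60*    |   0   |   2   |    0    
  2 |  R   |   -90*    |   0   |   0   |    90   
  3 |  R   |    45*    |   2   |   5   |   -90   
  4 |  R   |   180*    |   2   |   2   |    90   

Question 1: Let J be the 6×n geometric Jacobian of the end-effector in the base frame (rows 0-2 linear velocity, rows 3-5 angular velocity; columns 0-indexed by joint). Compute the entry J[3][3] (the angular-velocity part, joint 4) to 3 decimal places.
axis z_3 = (-0.6124,0.3536,0.7071); lever o_n−o_3 = (-2.4495,1.4142,0.0000)
cross product → J_v[:, 3] = (-1.0000,-1.7321,-0.0000)
J_ω[:, 3] = z_3
entry J[3][3] = -0.6124

-0.612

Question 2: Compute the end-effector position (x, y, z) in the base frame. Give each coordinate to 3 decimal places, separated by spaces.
after link 1: o_1 = (1.0000, 1.7321, 0.0000)
after link 2: o_2 = (1.0000, 1.7321, 0.0000)
after link 3: o_3 = (3.0619, -1.7678, 3.5355)
after link 4: o_4 = (0.6124, -0.3536, 3.5355)

0.612 -0.354 3.536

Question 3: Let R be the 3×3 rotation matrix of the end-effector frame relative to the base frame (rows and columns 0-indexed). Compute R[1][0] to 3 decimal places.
End-effector x-axis (col 0 of R) = (-0.6124,0.3536,-0.7071)
R[1][0] = 0.3536

0.354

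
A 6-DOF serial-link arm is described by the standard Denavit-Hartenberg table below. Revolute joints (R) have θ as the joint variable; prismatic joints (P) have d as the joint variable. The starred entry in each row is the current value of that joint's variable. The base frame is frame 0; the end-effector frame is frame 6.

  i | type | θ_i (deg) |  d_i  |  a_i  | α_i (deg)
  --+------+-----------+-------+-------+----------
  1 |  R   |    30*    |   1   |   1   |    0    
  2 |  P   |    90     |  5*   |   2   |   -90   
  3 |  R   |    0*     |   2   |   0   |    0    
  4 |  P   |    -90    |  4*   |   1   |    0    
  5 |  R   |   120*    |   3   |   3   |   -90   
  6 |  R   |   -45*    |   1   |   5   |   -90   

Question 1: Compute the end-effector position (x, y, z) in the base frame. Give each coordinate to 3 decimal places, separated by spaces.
after link 1: o_1 = (0.8660, 0.5000, 1.0000)
after link 2: o_2 = (-0.1340, 2.2321, 6.0000)
after link 3: o_3 = (-1.8660, 1.2321, 6.0000)
after link 4: o_4 = (-5.3301, -0.7679, 7.0000)
after link 5: o_5 = (-9.2272, -0.0179, 5.5000)
after link 6: o_6 = (-13.5700, 0.4329, 2.8662)

-13.570 0.433 2.866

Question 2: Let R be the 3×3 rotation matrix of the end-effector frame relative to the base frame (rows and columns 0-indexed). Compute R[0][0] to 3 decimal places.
-0.919

End-effector x-axis (col 0 of R) = (-0.9186,0.1768,-0.3536)
R[0][0] = -0.9186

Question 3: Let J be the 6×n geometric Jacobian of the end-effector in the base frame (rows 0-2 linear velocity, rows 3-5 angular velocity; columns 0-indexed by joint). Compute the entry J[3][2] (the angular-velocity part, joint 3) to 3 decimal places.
-0.866

axis z_2 = (-0.8660,-0.5000,0.0000); lever o_n−o_2 = (-13.4361,-1.7991,-3.1338)
cross product → J_v[:, 2] = (1.5669,-2.7139,-5.1599)
J_ω[:, 2] = z_2
entry J[3][2] = -0.8660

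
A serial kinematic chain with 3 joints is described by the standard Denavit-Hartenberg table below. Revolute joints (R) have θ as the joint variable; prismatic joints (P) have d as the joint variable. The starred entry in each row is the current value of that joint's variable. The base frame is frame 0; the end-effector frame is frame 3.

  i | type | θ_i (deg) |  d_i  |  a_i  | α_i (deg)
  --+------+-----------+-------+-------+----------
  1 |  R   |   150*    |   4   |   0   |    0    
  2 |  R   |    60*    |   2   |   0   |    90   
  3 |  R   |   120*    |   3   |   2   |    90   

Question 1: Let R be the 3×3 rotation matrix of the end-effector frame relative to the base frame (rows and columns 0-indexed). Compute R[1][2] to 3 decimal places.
-0.433

End-effector z-axis (col 2 of R) = (-0.7500,-0.4330,0.5000)
R[1][2] = -0.4330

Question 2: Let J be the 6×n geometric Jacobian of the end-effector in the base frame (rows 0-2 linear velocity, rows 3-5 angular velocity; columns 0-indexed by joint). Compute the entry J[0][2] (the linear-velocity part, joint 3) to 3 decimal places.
axis z_2 = (-0.5000,0.8660,0.0000); lever o_n−o_2 = (-0.6340,3.0981,1.7321)
cross product → J_v[:, 2] = (1.5000,0.8660,-1.0000)
J_ω[:, 2] = z_2
entry J[0][2] = 1.5000

1.500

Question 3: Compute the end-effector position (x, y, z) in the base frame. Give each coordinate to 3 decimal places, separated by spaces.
after link 1: o_1 = (0.0000, 0.0000, 4.0000)
after link 2: o_2 = (0.0000, 0.0000, 6.0000)
after link 3: o_3 = (-0.6340, 3.0981, 7.7321)

-0.634 3.098 7.732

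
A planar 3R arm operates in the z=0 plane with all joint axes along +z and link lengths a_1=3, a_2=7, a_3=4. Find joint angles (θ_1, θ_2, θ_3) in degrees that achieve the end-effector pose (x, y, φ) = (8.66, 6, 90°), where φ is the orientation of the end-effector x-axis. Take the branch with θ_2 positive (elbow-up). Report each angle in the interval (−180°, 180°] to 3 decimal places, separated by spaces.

wrist centre = target − a_3·(cos φ, sin φ) = (8.6600, 2.0000)
cos θ_2 = (78.9956−3²−7²)/(2·3·7) = 0.4999; θ_2 = 60.0069° (elbow-up)
β = atan2(2.0000,8.6600) = 13.0043°; ψ = atan2(6.0626,6.4993) = 43.0091°
θ_1 = β − ψ = -30.0049°
θ_3 = φ − θ_1 − θ_2 = 59.9979° (wrapped to (-180°,180°])

-30.005 60.007 59.998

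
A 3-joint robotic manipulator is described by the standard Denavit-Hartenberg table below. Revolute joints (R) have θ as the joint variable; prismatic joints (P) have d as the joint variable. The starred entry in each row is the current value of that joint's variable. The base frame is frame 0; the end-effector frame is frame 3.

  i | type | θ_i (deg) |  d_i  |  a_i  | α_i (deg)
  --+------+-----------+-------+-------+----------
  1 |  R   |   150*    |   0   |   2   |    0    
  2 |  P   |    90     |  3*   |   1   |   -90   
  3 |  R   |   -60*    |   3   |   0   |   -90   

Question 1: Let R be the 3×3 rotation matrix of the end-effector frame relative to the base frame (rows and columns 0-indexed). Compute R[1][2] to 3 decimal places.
End-effector z-axis (col 2 of R) = (-0.4330,-0.7500,-0.5000)
R[1][2] = -0.7500

-0.750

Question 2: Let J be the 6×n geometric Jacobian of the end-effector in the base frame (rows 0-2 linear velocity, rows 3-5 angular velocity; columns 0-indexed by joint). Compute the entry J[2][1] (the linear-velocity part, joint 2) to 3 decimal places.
prismatic axis z_1 = (0.0000,0.0000,1.0000)
J_v[:, 1] = z_1; J_ω[:, 1] = (0,0,0)
entry J[2][1] = 1.0000

1.000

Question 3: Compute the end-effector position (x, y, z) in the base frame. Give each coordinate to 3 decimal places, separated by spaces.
after link 1: o_1 = (-1.7321, 1.0000, 0.0000)
after link 2: o_2 = (-2.2321, 0.1340, 3.0000)
after link 3: o_3 = (0.3660, -1.3660, 3.0000)

0.366 -1.366 3.000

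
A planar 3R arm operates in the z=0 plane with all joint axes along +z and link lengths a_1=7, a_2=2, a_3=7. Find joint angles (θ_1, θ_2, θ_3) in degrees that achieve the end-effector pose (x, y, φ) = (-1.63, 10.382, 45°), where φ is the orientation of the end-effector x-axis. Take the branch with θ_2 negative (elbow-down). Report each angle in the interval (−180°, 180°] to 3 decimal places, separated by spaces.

wrist centre = target − a_3·(cos φ, sin φ) = (-6.5797, 5.4323)
cos θ_2 = (72.8024−7²−2²)/(2·7·2) = 0.7072; θ_2 = -44.9900° (elbow-down)
β = atan2(5.4323,-6.5797) = 140.4569°; ψ = atan2(-1.4140,8.4145) = -9.5389°
θ_1 = β − ψ = 149.9957°
θ_3 = φ − θ_1 − θ_2 = -60.0057° (wrapped to (-180°,180°])

149.996 -44.990 -60.006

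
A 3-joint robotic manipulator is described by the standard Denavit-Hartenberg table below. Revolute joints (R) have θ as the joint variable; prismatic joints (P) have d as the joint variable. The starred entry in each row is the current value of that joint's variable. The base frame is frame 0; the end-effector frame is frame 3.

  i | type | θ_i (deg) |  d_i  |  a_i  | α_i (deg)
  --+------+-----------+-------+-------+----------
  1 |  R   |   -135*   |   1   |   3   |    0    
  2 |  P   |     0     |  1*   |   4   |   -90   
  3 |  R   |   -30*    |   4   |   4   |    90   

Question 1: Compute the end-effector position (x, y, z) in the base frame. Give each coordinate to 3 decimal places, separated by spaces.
after link 1: o_1 = (-2.1213, -2.1213, 1.0000)
after link 2: o_2 = (-4.9497, -4.9497, 2.0000)
after link 3: o_3 = (-4.5708, -10.2277, 4.0000)

-4.571 -10.228 4.000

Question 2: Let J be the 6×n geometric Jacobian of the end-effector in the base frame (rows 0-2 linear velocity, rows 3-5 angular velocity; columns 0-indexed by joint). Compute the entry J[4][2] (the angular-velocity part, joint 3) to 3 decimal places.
axis z_2 = (0.7071,-0.7071,0.0000); lever o_n−o_2 = (0.3789,-5.2779,2.0000)
cross product → J_v[:, 2] = (-1.4142,-1.4142,-3.4641)
J_ω[:, 2] = z_2
entry J[4][2] = -0.7071

-0.707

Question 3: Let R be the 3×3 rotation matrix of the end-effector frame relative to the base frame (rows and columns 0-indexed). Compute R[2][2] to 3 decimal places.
End-effector z-axis (col 2 of R) = (0.3536,0.3536,0.8660)
R[2][2] = 0.8660

0.866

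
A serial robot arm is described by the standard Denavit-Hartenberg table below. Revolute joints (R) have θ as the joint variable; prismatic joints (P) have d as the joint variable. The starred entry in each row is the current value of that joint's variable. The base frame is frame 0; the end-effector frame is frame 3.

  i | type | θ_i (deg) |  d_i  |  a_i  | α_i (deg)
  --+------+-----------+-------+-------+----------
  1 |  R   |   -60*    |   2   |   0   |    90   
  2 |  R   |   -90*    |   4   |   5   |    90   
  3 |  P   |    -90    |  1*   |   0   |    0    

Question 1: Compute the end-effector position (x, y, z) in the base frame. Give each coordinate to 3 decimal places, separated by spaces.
-3.964 -1.134 -3.000

after link 1: o_1 = (0.0000, 0.0000, 2.0000)
after link 2: o_2 = (-3.4641, -2.0000, -3.0000)
after link 3: o_3 = (-3.9641, -1.1340, -3.0000)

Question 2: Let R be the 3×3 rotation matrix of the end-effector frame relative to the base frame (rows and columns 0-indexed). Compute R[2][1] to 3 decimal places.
End-effector y-axis (col 1 of R) = (-0.0000,-0.0000,-1.0000)
R[2][1] = -1.0000

-1.000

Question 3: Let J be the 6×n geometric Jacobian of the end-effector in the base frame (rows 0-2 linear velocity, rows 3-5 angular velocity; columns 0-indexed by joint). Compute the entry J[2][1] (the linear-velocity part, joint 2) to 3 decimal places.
axis z_1 = (-0.8660,-0.5000,0.0000); lever o_n−o_1 = (-3.9641,-1.1340,-5.0000)
cross product → J_v[:, 1] = (2.5000,-4.3301,-1.0000)
J_ω[:, 1] = z_1
entry J[2][1] = -1.0000

-1.000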